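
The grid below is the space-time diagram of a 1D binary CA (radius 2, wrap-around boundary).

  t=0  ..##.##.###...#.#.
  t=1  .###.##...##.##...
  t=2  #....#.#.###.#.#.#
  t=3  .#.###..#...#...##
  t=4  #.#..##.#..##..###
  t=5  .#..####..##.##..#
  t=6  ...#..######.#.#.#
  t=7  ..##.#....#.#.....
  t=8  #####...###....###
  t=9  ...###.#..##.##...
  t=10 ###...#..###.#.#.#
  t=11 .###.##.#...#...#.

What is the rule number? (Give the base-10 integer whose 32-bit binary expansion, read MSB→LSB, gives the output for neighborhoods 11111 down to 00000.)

  #####|.  b31=0 t=6,i=8
  ####.|#  b30=1 t=4,i=17
  ###.#|.  b29=0 t=1,i=3
  ###..|#  b28=1 t=0,i=10
  ##.##|.  b27=0 t=0,i=4
  ##.#.|#  b26=1 t=2,i=12
  ##..#|#  b25=1 t=3,i=6
  ##...|#  b24=1 t=0,i=11
  #.###|.  b23=0 t=0,i=8
  #.##.|#  b22=1 t=0,i=5
  #.#.#|.  b21=0 t=2,i=7
  #.#..|.  b20=0 t=0,i=16
  #..##|#  b19=1 t=4,i=4
  #..#.|.  b18=0 t=3,i=7
  #...#|.  b17=0 t=0,i=0
  #....|.  b16=0 t=1,i=16
  .####|.  b15=0 t=4,i=16
  .###.|.  b14=0 t=0,i=9
  .##.#|#  b13=1 t=0,i=3
  .##..|.  b12=0 t=1,i=6
  .#.##|#  b11=1 t=2,i=8
  .#.#.|.  b10=0 t=0,i=15
  .#..#|.  b9=0 t=4,i=3
  .#...|.  b8=0 t=0,i=17
  ..###|.  b7=0 t=1,i=1
  ..##.|#  b6=1 t=0,i=2
  ..#.#|#  b5=1 t=0,i=14
  ..#..|#  b4=1 t=3,i=8
  ...##|#  b3=1 t=0,i=1
  ...#.|#  b2=1 t=0,i=13
  ....#|#  b1=1 t=1,i=17
  .....|#  b0=1 t=7,i=15
  bits 01010111010010000010100001111111 = 1464346751

1464346751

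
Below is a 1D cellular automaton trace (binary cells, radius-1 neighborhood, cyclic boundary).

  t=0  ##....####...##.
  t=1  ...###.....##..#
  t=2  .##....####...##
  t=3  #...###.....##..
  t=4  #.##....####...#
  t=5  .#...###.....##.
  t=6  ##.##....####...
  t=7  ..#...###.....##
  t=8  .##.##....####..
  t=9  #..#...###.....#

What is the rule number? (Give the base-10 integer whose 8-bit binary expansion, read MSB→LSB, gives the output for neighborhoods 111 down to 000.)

  ###|.  b7=0 t=0,i=7
  ##.|.  b6=0 t=0,i=1
  #.#|#  b5=1 t=0,i=15
  #..|.  b4=0 t=0,i=2
  .##|.  b3=0 t=0,i=0
  .#.|#  b2=1 t=1,i=15
  ..#|#  b1=1 t=0,i=5
  ...|#  b0=1 t=0,i=3
  bits 00100111 = 39

39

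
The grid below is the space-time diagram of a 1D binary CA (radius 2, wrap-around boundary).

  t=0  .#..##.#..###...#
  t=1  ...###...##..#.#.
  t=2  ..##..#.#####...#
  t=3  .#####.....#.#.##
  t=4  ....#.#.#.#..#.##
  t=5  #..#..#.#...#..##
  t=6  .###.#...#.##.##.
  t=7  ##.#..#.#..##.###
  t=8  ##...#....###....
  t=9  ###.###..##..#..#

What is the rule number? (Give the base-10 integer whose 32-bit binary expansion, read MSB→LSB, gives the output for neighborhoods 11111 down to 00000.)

1668035037

  nb #####: next=.  (t=2,i=10, bit31=0)
  nb ####.: next=#  (t=2,i=11, bit30=1)
  nb ###.#: next=#  (t=6,i=3, bit29=1)
  nb ###..: next=.  (t=0,i=12, bit28=0)
  nb ##.##: next=.  (t=3,i=0, bit27=0)
  nb ##.#.: next=.  (t=0,i=6, bit26=0)
  nb ##..#: next=#  (t=1,i=11, bit25=1)
  nb ##...: next=#  (t=0,i=13, bit24=1)
  nb #.###: next=.  (t=2,i=8, bit23=0)
  nb #.##.: next=#  (t=3,i=15, bit22=1)
  nb #.#.#: next=#  (t=3,i=13, bit21=1)
  nb #.#..: next=.  (t=0,i=1, bit20=0)
  nb #..##: next=#  (t=0,i=3, bit19=1)
  nb #..#.: next=#  (t=1,i=12, bit18=1)
  nb #...#: next=.  (t=0,i=14, bit17=0)
  nb #....: next=.  (t=1,i=0, bit16=0)
  nb .####: next=.  (t=2,i=9, bit15=0)
  nb .###.: next=.  (t=0,i=11, bit14=0)
  nb .##.#: next=#  (t=0,i=5, bit13=1)
  nb .##..: next=#  (t=1,i=10, bit12=1)
  nb .#.##: next=.  (t=2,i=7, bit11=0)
  nb .#.#.: next=.  (t=0,i=0, bit10=0)
  nb .#..#: next=.  (t=0,i=2, bit9=0)
  nb .#...: next=#  (t=1,i=16, bit8=1)
  nb ..###: next=#  (t=0,i=10, bit7=1)
  nb ..##.: next=#  (t=0,i=4, bit6=1)
  nb ..#.#: next=.  (t=0,i=16, bit5=0)
  nb ..#..: next=#  (t=2,i=16, bit4=1)
  nb ...##: next=#  (t=1,i=2, bit3=1)
  nb ...#.: next=#  (t=0,i=15, bit2=1)
  nb ....#: next=.  (t=1,i=1, bit1=0)
  nb .....: next=#  (t=3,i=8, bit0=1)
  bits 01100011011011000011000111011101 = 1668035037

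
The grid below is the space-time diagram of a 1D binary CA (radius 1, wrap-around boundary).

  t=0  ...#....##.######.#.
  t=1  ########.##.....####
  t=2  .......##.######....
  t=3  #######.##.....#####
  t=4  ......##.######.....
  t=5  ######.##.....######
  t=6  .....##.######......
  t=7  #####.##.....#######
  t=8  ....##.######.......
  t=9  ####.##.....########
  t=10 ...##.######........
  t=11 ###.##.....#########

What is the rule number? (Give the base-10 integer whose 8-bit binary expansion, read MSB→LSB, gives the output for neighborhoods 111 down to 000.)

119

  [7] ### => .  t=0,i=12
  [6] ##. => #  t=0,i=9
  [5] #.# => #  t=0,i=10
  [4] #.. => #  t=0,i=4
  [3] .## => .  t=0,i=8
  [2] .#. => #  t=0,i=3
  [1] ..# => #  t=0,i=2
  [0] ... => #  t=0,i=0
  bits 01110111 = 119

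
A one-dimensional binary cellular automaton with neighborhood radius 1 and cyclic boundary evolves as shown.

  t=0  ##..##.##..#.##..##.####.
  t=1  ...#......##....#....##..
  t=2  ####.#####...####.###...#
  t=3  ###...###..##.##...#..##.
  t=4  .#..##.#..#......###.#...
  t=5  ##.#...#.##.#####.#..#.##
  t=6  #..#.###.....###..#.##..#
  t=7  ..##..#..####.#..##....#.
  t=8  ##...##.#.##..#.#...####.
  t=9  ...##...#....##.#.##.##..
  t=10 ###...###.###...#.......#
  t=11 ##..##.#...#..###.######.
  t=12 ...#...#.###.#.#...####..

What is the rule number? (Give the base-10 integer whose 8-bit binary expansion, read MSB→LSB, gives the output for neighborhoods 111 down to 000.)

135

  [7] ### => #  t=0,i=21
  [6] ##. => .  t=0,i=1
  [5] #.# => .  t=0,i=6
  [4] #.. => .  t=0,i=2
  [3] .## => .  t=0,i=0
  [2] .#. => #  t=0,i=11
  [1] ..# => #  t=0,i=3
  [0] ... => #  t=1,i=0
  bits 10000111 = 135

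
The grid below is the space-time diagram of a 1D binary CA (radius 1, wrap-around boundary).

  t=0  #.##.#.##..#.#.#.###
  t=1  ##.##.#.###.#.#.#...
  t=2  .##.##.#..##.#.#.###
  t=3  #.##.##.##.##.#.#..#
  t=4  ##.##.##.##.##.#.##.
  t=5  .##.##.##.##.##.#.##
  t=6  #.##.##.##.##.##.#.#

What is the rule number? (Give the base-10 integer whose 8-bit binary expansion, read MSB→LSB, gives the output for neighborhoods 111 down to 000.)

115

  ###|.  b7=0 t=0,i=18
  ##.|#  b6=1 t=0,i=0
  #.#|#  b5=1 t=0,i=1
  #..|#  b4=1 t=0,i=9
  .##|.  b3=0 t=0,i=2
  .#.|.  b2=0 t=0,i=5
  ..#|#  b1=1 t=0,i=10
  ...|#  b0=1 t=1,i=18
  bits 01110011 = 115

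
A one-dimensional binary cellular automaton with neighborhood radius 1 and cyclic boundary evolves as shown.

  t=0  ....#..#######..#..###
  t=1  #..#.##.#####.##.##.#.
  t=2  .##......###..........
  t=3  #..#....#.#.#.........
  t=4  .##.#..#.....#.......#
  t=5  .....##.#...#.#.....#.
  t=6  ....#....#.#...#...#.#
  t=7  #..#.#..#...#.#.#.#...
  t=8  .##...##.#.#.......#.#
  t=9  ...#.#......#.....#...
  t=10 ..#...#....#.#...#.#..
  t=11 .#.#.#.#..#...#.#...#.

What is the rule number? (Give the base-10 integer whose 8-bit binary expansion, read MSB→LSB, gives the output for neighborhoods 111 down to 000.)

  [7] ### => #  t=0,i=8
  [6] ##. => .  t=0,i=13
  [5] #.# => .  t=1,i=4
  [4] #.. => #  t=0,i=0
  [3] .## => .  t=0,i=7
  [2] .#. => .  t=0,i=4
  [1] ..# => #  t=0,i=3
  [0] ... => .  t=0,i=1
  bits 10010010 = 146

146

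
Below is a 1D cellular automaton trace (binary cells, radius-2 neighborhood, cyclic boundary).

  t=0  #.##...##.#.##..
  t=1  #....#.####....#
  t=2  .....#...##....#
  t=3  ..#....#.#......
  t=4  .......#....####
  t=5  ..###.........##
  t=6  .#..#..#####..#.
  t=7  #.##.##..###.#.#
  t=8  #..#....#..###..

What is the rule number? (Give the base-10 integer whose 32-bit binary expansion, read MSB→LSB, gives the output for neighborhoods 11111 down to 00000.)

4096664161

  #####|#  b31=1 t=6,i=9
  ####.|#  b30=1 t=1,i=9
  ###.#|#  b29=1 t=7,i=11
  ###..|#  b28=1 t=1,i=10
  ##.##|.  b27=0 t=7,i=1
  ##.#.|#  b26=1 t=0,i=9
  ##..#|.  b25=0 t=0,i=14
  ##...|.  b24=0 t=0,i=4
  #.###|.  b23=0 t=1,i=7
  #.##.|.  b22=0 t=0,i=2
  #.#.#|#  b21=1 t=0,i=10
  #.#..|.  b20=0 t=3,i=9
  #..##|#  b19=1 t=5,i=1
  #..#.|#  b18=1 t=0,i=15
  #...#|#  b17=1 t=0,i=5
  #....|.  b16=0 t=1,i=2
  .####|.  b15=0 t=1,i=8
  .###.|.  b14=0 t=5,i=3
  .##.#|#  b13=1 t=0,i=8
  .##..|.  b12=0 t=0,i=3
  .#.##|.  b11=0 t=0,i=1
  .#.#.|.  b10=0 t=3,i=8
  .#..#|#  b9=1 t=6,i=2
  .#...|.  b8=0 t=2,i=0
  ..###|.  b7=0 t=4,i=12
  ..##.|#  b6=1 t=0,i=7
  ..#.#|#  b5=1 t=0,i=0
  ..#..|.  b4=0 t=2,i=5
  ...##|.  b3=0 t=0,i=6
  ...#.|.  b2=0 t=1,i=4
  ....#|.  b1=0 t=1,i=3
  .....|#  b0=1 t=2,i=2
  bits 11110100001011100010001001100001 = 4096664161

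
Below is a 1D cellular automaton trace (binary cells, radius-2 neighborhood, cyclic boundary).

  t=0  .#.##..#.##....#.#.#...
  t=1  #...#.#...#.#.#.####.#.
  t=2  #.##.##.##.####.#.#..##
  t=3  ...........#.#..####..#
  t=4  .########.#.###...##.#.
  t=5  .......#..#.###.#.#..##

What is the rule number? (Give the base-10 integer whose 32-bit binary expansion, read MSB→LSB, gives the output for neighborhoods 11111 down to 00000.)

  ##### -> .   bit 31 = 0  t=4,i=3
  ####. -> #   bit 30 = 1  t=1,i=18
  ###.# -> .   bit 29 = 0  t=1,i=19
  ###.. -> #   bit 28 = 1  t=3,i=19
  ##.## -> .   bit 27 = 0  t=2,i=1
  ##.#. -> .   bit 26 = 0  t=1,i=20
  ##..# -> .   bit 25 = 0  t=0,i=5
  ##... -> .   bit 24 = 0  t=0,i=11
  #.### -> #   bit 23 = 1  t=1,i=16
  #.##. -> .   bit 22 = 0  t=0,i=3
  #.#.# -> #   bit 21 = 1  t=0,i=17
  #.#.. -> #   bit 20 = 1  t=0,i=19
  #..## -> .   bit 19 = 0  t=2,i=20
  #..#. -> #   bit 18 = 1  t=0,i=6
  #...# -> #   bit 17 = 1  t=1,i=2
  #.... -> #   bit 16 = 1  t=0,i=12
  .#### -> .   bit 15 = 0  t=1,i=17
  .###. -> #   bit 14 = 1  t=2,i=22
  .##.# -> .   bit 13 = 0  t=2,i=3
  .##.. -> #   bit 12 = 1  t=0,i=4
  .#.## -> .   bit 11 = 0  t=0,i=2
  .#.#. -> #   bit 10 = 1  t=0,i=16
  .#..# -> #   bit 9 = 1  t=2,i=19
  .#... -> .   bit 8 = 0  t=0,i=20
  ..### -> .   bit 7 = 0  t=2,i=21
  ..##. -> #   bit 6 = 1  t=4,i=18
  ..#.# -> .   bit 5 = 0  t=0,i=1
  ..#.. -> .   bit 4 = 0  t=3,i=22
  ...## -> .   bit 3 = 0  t=4,i=17
  ...#. -> #   bit 2 = 1  t=0,i=0
  ....# -> .   bit 1 = 0  t=0,i=13
  ..... -> #   bit 0 = 1  t=3,i=2
  bits 01010000101101110101011001000101 = 1354192453

1354192453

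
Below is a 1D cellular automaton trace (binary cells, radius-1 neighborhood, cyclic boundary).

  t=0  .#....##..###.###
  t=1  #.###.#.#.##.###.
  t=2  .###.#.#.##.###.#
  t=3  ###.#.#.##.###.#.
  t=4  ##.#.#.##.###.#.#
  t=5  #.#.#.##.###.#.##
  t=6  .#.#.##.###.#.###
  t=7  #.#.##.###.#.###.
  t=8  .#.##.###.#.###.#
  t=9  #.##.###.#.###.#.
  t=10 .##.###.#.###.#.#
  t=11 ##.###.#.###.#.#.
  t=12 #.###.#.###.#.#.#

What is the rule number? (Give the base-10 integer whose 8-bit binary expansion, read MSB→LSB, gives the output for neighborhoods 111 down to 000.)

185

  ###|#  b7=1 t=0,i=11
  ##.|.  b6=0 t=0,i=7
  #.#|#  b5=1 t=0,i=0
  #..|#  b4=1 t=0,i=2
  .##|#  b3=1 t=0,i=6
  .#.|.  b2=0 t=0,i=1
  ..#|.  b1=0 t=0,i=5
  ...|#  b0=1 t=0,i=3
  bits 10111001 = 185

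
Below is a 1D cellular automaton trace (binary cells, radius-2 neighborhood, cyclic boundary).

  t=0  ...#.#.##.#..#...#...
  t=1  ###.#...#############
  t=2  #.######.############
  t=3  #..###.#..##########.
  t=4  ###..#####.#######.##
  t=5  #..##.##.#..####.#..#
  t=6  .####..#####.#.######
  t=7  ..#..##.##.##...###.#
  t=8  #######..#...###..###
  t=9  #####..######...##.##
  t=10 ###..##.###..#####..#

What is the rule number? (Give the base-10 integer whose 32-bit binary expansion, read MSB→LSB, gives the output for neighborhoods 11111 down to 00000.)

2803869535

  [31] ##### => #  t=1,i=0
  [30] ####. => .  t=1,i=1
  [29] ###.# => #  t=1,i=2
  [28] ###.. => .  t=4,i=2
  [27] ##.## => .  t=2,i=1
  [26] ##.#. => #  t=0,i=9
  [25] ##..# => #  t=4,i=3
  [24] ##... => #  t=7,i=13
  [23] #.### => .  t=2,i=2
  [22] #.##. => .  t=0,i=7
  [21] #.#.# => .  t=0,i=5
  [20] #.#.. => #  t=0,i=10
  [19] #..## => #  t=3,i=2
  [18] #..#. => #  t=0,i=12
  [17] #...# => #  t=0,i=15
  [16] #.... => #  t=0,i=19
  [15] .#### => #  t=1,i=9
  [14] .###. => .  t=3,i=4
  [13] .##.# => #  t=0,i=8
  [12] .##.. => .  t=5,i=0
  [11] .#.## => .  t=0,i=6
  [10] .#.#. => #  t=0,i=4
  [9] .#..# => #  t=0,i=11
  [8] .#... => #  t=0,i=14
  [7] ..### => .  t=1,i=8
  [6] ..##. => #  t=5,i=3
  [5] ..#.# => .  t=0,i=3
  [4] ..#.. => #  t=0,i=13
  [3] ...## => #  t=1,i=7
  [2] ...#. => #  t=0,i=2
  [1] ....# => #  t=0,i=1
  [0] ..... => #  t=0,i=0
  bits 10100111000111111010011101011111 = 2803869535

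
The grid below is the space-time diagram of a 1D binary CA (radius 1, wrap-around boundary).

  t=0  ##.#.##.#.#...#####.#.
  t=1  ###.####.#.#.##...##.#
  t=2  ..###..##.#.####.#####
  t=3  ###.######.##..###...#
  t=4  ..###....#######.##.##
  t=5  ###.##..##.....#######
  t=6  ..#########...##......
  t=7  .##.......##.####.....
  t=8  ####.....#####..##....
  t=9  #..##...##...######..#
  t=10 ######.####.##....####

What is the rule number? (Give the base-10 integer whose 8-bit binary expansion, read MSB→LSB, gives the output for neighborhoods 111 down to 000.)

  nb ###: next=.  (t=0,i=15, bit7=0)
  nb ##.: next=#  (t=0,i=1, bit6=1)
  nb #.#: next=#  (t=0,i=2, bit5=1)
  nb #..: next=#  (t=0,i=11, bit4=1)
  nb .##: next=#  (t=0,i=0, bit3=1)
  nb .#.: next=.  (t=0,i=3, bit2=0)
  nb ..#: next=#  (t=0,i=13, bit1=1)
  nb ...: next=.  (t=0,i=12, bit0=0)
  bits 01111010 = 122

122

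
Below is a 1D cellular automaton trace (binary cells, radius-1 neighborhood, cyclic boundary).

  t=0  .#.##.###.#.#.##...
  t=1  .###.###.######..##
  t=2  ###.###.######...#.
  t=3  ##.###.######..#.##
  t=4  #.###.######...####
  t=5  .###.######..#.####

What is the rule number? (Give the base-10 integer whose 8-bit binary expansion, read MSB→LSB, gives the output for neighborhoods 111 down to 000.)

173

  nb ###: next=#  (t=0,i=7, bit7=1)
  nb ##.: next=.  (t=0,i=4, bit6=0)
  nb #.#: next=#  (t=0,i=2, bit5=1)
  nb #..: next=.  (t=0,i=16, bit4=0)
  nb .##: next=#  (t=0,i=3, bit3=1)
  nb .#.: next=#  (t=0,i=1, bit2=1)
  nb ..#: next=.  (t=0,i=0, bit1=0)
  nb ...: next=#  (t=0,i=17, bit0=1)
  bits 10101101 = 173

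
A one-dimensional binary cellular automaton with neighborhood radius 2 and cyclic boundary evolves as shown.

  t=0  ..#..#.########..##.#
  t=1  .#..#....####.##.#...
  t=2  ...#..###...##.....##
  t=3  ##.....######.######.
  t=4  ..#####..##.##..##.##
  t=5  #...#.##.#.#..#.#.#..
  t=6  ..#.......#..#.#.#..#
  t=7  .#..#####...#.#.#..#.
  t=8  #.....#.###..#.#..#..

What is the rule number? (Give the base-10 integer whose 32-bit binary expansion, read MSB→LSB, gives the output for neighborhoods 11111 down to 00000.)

  #####|#  b31=1 t=0,i=9
  ####.|.  b30=0 t=0,i=13
  ###.#|#  b29=1 t=1,i=12
  ###..|#  b28=1 t=0,i=14
  ##.##|#  b27=1 t=1,i=13
  ##.#.|.  b26=0 t=0,i=19
  ##..#|#  b25=1 t=0,i=15
  ##...|#  b24=1 t=2,i=0
  #.###|.  b23=0 t=0,i=7
  #.##.|.  b22=0 t=1,i=14
  #.#.#|.  b21=0 t=5,i=9
  #.#..|.  b20=0 t=0,i=20
  #..##|.  b19=0 t=0,i=16
  #..#.|#  b18=1 t=0,i=1
  #...#|#  b17=1 t=2,i=1
  #....|#  b16=1 t=1,i=6
  .####|.  b15=0 t=0,i=8
  .###.|#  b14=1 t=2,i=7
  .##.#|.  b13=0 t=0,i=18
  .##..|.  b12=0 t=2,i=13
  .#.##|.  b11=0 t=0,i=6
  .#.#.|#  b10=1 t=5,i=10
  .#..#|.  b9=0 t=0,i=0
  .#...|.  b8=0 t=1,i=5
  ..###|.  b7=0 t=1,i=9
  ..##.|#  b6=1 t=0,i=17
  ..#.#|.  b5=0 t=0,i=5
  ..#..|.  b4=0 t=0,i=2
  ...##|#  b3=1 t=1,i=8
  ...#.|.  b2=0 t=1,i=0
  ....#|#  b1=1 t=1,i=7
  .....|#  b0=1 t=2,i=16
  bits 10111011000001110100010001001011 = 3137815627

3137815627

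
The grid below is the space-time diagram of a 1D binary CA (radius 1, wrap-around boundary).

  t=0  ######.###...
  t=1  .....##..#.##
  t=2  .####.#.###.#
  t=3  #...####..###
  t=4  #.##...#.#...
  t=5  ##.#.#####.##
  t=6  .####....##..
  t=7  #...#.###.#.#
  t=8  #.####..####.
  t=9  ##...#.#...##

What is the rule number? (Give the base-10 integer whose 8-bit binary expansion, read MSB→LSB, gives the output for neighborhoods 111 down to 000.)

  [7] ### => .  t=0,i=1
  [6] ##. => #  t=0,i=5
  [5] #.# => #  t=0,i=6
  [4] #.. => .  t=0,i=10
  [3] .## => .  t=0,i=0
  [2] .#. => #  t=1,i=9
  [1] ..# => #  t=0,i=12
  [0] ... => #  t=0,i=11
  bits 01100111 = 103

103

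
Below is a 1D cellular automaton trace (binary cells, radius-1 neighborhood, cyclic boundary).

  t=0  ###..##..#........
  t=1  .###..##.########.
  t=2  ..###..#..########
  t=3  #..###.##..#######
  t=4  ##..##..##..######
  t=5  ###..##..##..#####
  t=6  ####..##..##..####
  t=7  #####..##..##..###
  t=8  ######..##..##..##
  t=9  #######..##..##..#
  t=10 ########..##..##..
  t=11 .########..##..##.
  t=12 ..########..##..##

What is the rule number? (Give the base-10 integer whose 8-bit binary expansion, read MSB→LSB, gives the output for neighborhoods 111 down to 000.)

213

  nb ###: next=#  (t=0,i=1, bit7=1)
  nb ##.: next=#  (t=0,i=2, bit6=1)
  nb #.#: next=.  (t=1,i=8, bit5=0)
  nb #..: next=#  (t=0,i=3, bit4=1)
  nb .##: next=.  (t=0,i=0, bit3=0)
  nb .#.: next=#  (t=0,i=9, bit2=1)
  nb ..#: next=.  (t=0,i=4, bit1=0)
  nb ...: next=#  (t=0,i=11, bit0=1)
  bits 11010101 = 213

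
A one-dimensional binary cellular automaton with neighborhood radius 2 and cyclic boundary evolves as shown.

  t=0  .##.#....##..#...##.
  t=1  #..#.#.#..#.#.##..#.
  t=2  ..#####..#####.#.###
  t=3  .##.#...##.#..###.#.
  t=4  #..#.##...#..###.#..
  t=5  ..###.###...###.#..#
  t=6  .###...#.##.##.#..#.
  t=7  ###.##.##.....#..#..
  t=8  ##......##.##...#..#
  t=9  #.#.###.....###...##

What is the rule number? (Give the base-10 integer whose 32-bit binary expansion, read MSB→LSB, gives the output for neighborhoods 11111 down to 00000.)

2234408355

  [31] ##### => #  t=2,i=4
  [30] ####. => .  t=2,i=5
  [29] ###.# => .  t=2,i=13
  [28] ###.. => .  t=2,i=6
  [27] ##.## => .  t=5,i=5
  [26] ##.#. => #  t=0,i=3
  [25] ##..# => .  t=0,i=11
  [24] ##... => #  t=4,i=7
  [23] #.### => .  t=2,i=17
  [22] #.##. => .  t=1,i=14
  [21] #.#.# => #  t=1,i=5
  [20] #.#.. => .  t=0,i=4
  [19] #..## => #  t=0,i=0
  [18] #..#. => #  t=0,i=12
  [17] #...# => #  t=0,i=15
  [16] #.... => .  t=0,i=6
  [15] .#### => .  t=2,i=3
  [14] .###. => #  t=2,i=18
  [13] .##.# => .  t=0,i=2
  [12] .##.. => #  t=0,i=10
  [11] .#.## => #  t=1,i=13
  [10] .#.#. => #  t=1,i=4
  [9] .#..# => .  t=1,i=1
  [8] .#... => #  t=0,i=5
  [7] ..### => #  t=2,i=2
  [6] ..##. => .  t=0,i=1
  [5] ..#.# => #  t=1,i=3
  [4] ..#.. => .  t=0,i=13
  [3] ...## => .  t=0,i=8
  [2] ...#. => .  t=4,i=9
  [1] ....# => #  t=0,i=7
  [0] ..... => #  t=7,i=11
  bits 10000101001011100101110110100011 = 2234408355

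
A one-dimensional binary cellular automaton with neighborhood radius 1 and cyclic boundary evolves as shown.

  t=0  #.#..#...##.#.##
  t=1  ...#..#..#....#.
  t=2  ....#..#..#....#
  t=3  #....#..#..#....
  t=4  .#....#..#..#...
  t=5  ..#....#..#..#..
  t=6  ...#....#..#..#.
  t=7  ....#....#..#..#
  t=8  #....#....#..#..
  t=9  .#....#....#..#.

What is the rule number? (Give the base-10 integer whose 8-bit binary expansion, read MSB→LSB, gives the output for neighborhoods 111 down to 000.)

  nb ###: next=.  (t=0,i=15, bit7=0)
  nb ##.: next=.  (t=0,i=0, bit6=0)
  nb #.#: next=.  (t=0,i=1, bit5=0)
  nb #..: next=#  (t=0,i=3, bit4=1)
  nb .##: next=#  (t=0,i=9, bit3=1)
  nb .#.: next=.  (t=0,i=2, bit2=0)
  nb ..#: next=.  (t=0,i=4, bit1=0)
  nb ...: next=.  (t=0,i=7, bit0=0)
  bits 00011000 = 24

24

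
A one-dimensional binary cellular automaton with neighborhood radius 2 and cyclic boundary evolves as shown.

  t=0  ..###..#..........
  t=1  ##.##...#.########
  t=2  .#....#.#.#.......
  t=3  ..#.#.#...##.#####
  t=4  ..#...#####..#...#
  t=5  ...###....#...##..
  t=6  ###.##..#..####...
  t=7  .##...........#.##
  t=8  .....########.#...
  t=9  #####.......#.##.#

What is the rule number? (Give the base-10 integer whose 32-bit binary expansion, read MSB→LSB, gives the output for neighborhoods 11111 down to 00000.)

  nb #####: next=.  (t=1,i=12, bit31=0)
  nb ####.: next=.  (t=1,i=0, bit30=0)
  nb ###.#: next=#  (t=1,i=1, bit29=1)
  nb ###..: next=#  (t=0,i=4, bit28=1)
  nb ##.##: next=.  (t=1,i=2, bit27=0)
  nb ##.#.: next=.  (t=8,i=13, bit26=0)
  nb ##..#: next=.  (t=0,i=5, bit25=0)
  nb ##...: next=.  (t=1,i=5, bit24=0)
  nb #.###: next=#  (t=1,i=10, bit23=1)
  nb #.##.: next=.  (t=1,i=3, bit22=0)
  nb #.#.#: next=.  (t=2,i=8, bit21=0)
  nb #.#..: next=#  (t=2,i=10, bit20=1)
  nb #..##: next=.  (t=6,i=10, bit19=0)
  nb #..#.: next=.  (t=0,i=6, bit18=0)
  nb #...#: next=#  (t=1,i=6, bit17=1)
  nb #....: next=.  (t=0,i=9, bit16=0)
  nb .####: next=.  (t=1,i=11, bit15=0)
  nb .###.: next=#  (t=0,i=3, bit14=1)
  nb .##.#: next=.  (t=3,i=11, bit13=0)
  nb .##..: next=.  (t=1,i=4, bit12=0)
  nb .#.##: next=.  (t=1,i=9, bit11=0)
  nb .#.#.: next=.  (t=2,i=7, bit10=0)
  nb .#..#: next=.  (t=4,i=0, bit9=0)
  nb .#...: next=#  (t=0,i=8, bit8=1)
  nb ..###: next=.  (t=0,i=2, bit7=0)
  nb ..##.: next=#  (t=3,i=10, bit6=1)
  nb ..#.#: next=#  (t=1,i=8, bit5=1)
  nb ..#..: next=.  (t=0,i=7, bit4=0)
  nb ...##: next=#  (t=0,i=1, bit3=1)
  nb ...#.: next=.  (t=1,i=7, bit2=0)
  nb ....#: next=#  (t=0,i=0, bit1=1)
  nb .....: next=#  (t=0,i=10, bit0=1)
  bits 00110000100100100100000101101011 = 814891371

814891371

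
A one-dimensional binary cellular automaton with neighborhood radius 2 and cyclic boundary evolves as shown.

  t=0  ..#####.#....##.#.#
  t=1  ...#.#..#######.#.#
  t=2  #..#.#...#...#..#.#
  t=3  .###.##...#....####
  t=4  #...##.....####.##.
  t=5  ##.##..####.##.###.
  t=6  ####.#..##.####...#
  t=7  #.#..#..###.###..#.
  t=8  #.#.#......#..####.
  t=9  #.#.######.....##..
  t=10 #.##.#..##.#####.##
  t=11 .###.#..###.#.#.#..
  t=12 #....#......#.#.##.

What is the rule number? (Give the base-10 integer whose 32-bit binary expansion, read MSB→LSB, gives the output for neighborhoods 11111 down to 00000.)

  nb #####: next=.  (t=0,i=4, bit31=0)
  nb ####.: next=#  (t=0,i=5, bit30=1)
  nb ###.#: next=.  (t=0,i=6, bit29=0)
  nb ###..: next=#  (t=6,i=14, bit28=1)
  nb ##.##: next=#  (t=3,i=0, bit27=1)
  nb ##.#.: next=.  (t=0,i=7, bit26=0)
  nb ##..#: next=#  (t=2,i=1, bit25=1)
  nb ##...: next=.  (t=3,i=7, bit24=0)
  nb #.###: next=.  (t=3,i=1, bit23=0)
  nb #.##.: next=#  (t=2,i=18, bit22=1)
  nb #.#.#: next=#  (t=0,i=16, bit21=1)
  nb #.#..: next=#  (t=0,i=8, bit20=1)
  nb #..##: next=.  (t=0,i=1, bit19=0)
  nb #..#.: next=#  (t=2,i=2, bit18=1)
  nb #...#: next=.  (t=1,i=1, bit17=0)
  nb #....: next=#  (t=0,i=10, bit16=1)
  nb .####: next=#  (t=0,i=3, bit15=1)
  nb .###.: next=.  (t=3,i=2, bit14=0)
  nb .##.#: next=#  (t=0,i=14, bit13=1)
  nb .##..: next=.  (t=2,i=0, bit12=0)
  nb .#.##: next=#  (t=2,i=17, bit11=1)
  nb .#.#.: next=.  (t=0,i=17, bit10=0)
  nb .#..#: next=.  (t=0,i=0, bit9=0)
  nb .#...: next=#  (t=0,i=9, bit8=1)
  nb ..###: next=.  (t=0,i=2, bit7=0)
  nb ..##.: next=#  (t=0,i=13, bit6=1)
  nb ..#.#: next=#  (t=1,i=3, bit5=1)
  nb ..#..: next=.  (t=2,i=9, bit4=0)
  nb ...##: next=#  (t=0,i=12, bit3=1)
  nb ...#.: next=.  (t=1,i=2, bit2=0)
  nb ....#: next=#  (t=0,i=11, bit1=1)
  nb .....: next=#  (t=4,i=8, bit0=1)
  bits 01011010011101011010100101101011 = 1517660523

1517660523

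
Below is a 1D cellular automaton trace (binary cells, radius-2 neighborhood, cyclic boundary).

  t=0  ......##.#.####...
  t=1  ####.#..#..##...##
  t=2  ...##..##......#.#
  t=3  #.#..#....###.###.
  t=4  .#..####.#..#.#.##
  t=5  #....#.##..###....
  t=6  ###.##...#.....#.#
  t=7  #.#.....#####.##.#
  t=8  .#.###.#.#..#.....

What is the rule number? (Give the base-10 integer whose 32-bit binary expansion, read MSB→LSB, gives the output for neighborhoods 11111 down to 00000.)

  nb #####: next=.  (t=1,i=0, bit31=0)
  nb ####.: next=.  (t=0,i=13, bit30=0)
  nb ###.#: next=#  (t=1,i=3, bit29=1)
  nb ###..: next=.  (t=0,i=14, bit28=0)
  nb ##.##: next=.  (t=3,i=13, bit27=0)
  nb ##.#.: next=#  (t=0,i=8, bit26=1)
  nb ##..#: next=#  (t=2,i=5, bit25=1)
  nb ##...: next=.  (t=0,i=15, bit24=0)
  nb #.###: next=#  (t=0,i=11, bit23=1)
  nb #.##.: next=.  (t=4,i=16, bit22=0)
  nb #.#.#: next=.  (t=0,i=9, bit21=0)
  nb #.#..: next=.  (t=1,i=5, bit20=0)
  nb #..##: next=.  (t=1,i=10, bit19=0)
  nb #..#.: next=#  (t=1,i=7, bit18=1)
  nb #...#: next=.  (t=1,i=14, bit17=0)
  nb #....: next=#  (t=0,i=16, bit16=1)
  nb .####: next=#  (t=0,i=12, bit15=1)
  nb .###.: next=.  (t=3,i=11, bit14=0)
  nb .##.#: next=.  (t=0,i=7, bit13=0)
  nb .##..: next=.  (t=1,i=12, bit12=0)
  nb .#.##: next=.  (t=0,i=10, bit11=0)
  nb .#.#.: next=#  (t=2,i=16, bit10=1)
  nb .#..#: next=.  (t=1,i=6, bit9=0)
  nb .#...: next=#  (t=2,i=0, bit8=1)
  nb ..###: next=.  (t=1,i=16, bit7=0)
  nb ..##.: next=.  (t=0,i=6, bit6=0)
  nb ..#.#: next=#  (t=2,i=15, bit5=1)
  nb ..#..: next=#  (t=1,i=8, bit4=1)
  nb ...##: next=#  (t=0,i=5, bit3=1)
  nb ...#.: next=#  (t=2,i=14, bit2=1)
  nb ....#: next=.  (t=0,i=4, bit1=0)
  nb .....: next=#  (t=0,i=0, bit0=1)
  bits 00100110100001011000010100111101 = 646284605

646284605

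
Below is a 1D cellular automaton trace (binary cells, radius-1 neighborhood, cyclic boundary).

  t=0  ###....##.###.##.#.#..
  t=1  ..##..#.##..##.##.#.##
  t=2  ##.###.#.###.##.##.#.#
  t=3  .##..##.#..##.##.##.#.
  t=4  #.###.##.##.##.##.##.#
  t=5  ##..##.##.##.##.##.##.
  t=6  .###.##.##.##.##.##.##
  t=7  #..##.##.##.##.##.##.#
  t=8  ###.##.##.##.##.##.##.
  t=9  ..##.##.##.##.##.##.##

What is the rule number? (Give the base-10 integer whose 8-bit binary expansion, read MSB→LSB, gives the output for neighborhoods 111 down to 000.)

114

  ###|.  b7=0 t=0,i=1
  ##.|#  b6=1 t=0,i=2
  #.#|#  b5=1 t=0,i=9
  #..|#  b4=1 t=0,i=3
  .##|.  b3=0 t=0,i=0
  .#.|.  b2=0 t=0,i=17
  ..#|#  b1=1 t=0,i=6
  ...|.  b0=0 t=0,i=4
  bits 01110010 = 114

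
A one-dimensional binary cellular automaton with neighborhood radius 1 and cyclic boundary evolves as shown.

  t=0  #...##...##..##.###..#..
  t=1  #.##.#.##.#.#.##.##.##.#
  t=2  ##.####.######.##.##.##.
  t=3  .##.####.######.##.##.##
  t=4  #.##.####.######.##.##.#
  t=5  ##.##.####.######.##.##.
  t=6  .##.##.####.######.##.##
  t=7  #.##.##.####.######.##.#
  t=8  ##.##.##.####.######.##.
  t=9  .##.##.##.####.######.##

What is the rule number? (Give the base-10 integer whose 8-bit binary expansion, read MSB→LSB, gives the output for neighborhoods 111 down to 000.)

  ###|#  b7=1 t=0,i=17
  ##.|#  b6=1 t=0,i=5
  #.#|#  b5=1 t=0,i=15
  #..|.  b4=0 t=0,i=1
  .##|.  b3=0 t=0,i=4
  .#.|#  b2=1 t=0,i=0
  ..#|#  b1=1 t=0,i=3
  ...|#  b0=1 t=0,i=2
  bits 11100111 = 231

231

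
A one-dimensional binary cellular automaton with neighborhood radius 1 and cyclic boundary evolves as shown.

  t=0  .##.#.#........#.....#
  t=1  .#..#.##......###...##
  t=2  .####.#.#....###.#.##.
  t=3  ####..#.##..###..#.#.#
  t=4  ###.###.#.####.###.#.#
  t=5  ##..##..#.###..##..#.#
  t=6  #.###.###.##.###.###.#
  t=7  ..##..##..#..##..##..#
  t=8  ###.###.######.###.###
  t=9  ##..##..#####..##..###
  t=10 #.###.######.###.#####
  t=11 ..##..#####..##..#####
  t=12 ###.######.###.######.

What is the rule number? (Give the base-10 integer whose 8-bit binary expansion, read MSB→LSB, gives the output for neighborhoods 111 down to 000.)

  ### -> #   bit 7 = 1  t=1,i=15
  ##. -> .   bit 6 = 0  t=0,i=2
  #.# -> .   bit 5 = 0  t=0,i=0
  #.. -> #   bit 4 = 1  t=0,i=7
  .## -> #   bit 3 = 1  t=0,i=1
  .#. -> #   bit 2 = 1  t=0,i=4
  ..# -> #   bit 1 = 1  t=0,i=14
  ... -> .   bit 0 = 0  t=0,i=8
  bits 10011110 = 158

158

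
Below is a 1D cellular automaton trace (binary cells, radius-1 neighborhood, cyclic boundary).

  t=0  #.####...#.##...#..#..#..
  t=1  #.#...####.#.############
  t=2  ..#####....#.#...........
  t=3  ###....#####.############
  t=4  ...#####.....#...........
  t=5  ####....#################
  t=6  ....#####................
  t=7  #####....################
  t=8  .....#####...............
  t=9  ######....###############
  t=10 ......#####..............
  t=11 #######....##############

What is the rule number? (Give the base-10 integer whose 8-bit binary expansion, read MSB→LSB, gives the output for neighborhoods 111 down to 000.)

31

  ### -> .   bit 7 = 0  t=0,i=3
  ##. -> .   bit 6 = 0  t=0,i=5
  #.# -> .   bit 5 = 0  t=0,i=1
  #.. -> #   bit 4 = 1  t=0,i=6
  .## -> #   bit 3 = 1  t=0,i=2
  .#. -> #   bit 2 = 1  t=0,i=0
  ..# -> #   bit 1 = 1  t=0,i=8
  ... -> #   bit 0 = 1  t=0,i=7
  bits 00011111 = 31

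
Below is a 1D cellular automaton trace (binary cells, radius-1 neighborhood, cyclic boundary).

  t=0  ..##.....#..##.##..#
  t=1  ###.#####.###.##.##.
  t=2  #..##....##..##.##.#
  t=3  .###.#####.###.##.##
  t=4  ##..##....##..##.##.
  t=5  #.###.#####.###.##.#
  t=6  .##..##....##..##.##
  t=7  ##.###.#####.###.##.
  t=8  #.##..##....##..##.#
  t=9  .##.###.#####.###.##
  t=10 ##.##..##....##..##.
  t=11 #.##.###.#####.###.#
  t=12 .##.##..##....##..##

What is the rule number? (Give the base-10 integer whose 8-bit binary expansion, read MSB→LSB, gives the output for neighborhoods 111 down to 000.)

  ### -> .   bit 7 = 0  t=1,i=1
  ##. -> .   bit 6 = 0  t=0,i=3
  #.# -> #   bit 5 = 1  t=0,i=14
  #.. -> #   bit 4 = 1  t=0,i=0
  .## -> #   bit 3 = 1  t=0,i=2
  .#. -> .   bit 2 = 0  t=0,i=9
  ..# -> #   bit 1 = 1  t=0,i=1
  ... -> #   bit 0 = 1  t=0,i=5
  bits 00111011 = 59

59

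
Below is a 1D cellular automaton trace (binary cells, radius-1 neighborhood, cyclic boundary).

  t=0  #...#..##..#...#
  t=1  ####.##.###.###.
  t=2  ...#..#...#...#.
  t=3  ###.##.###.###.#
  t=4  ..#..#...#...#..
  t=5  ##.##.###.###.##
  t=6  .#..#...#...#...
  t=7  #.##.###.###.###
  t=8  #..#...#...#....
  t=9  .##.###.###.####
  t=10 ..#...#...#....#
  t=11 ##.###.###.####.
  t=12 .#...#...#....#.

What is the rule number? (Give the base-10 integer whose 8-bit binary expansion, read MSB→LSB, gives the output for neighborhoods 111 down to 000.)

83

  [7] ### => .  t=1,i=1
  [6] ##. => #  t=0,i=0
  [5] #.# => .  t=1,i=4
  [4] #.. => #  t=0,i=1
  [3] .## => .  t=0,i=7
  [2] .#. => .  t=0,i=4
  [1] ..# => #  t=0,i=3
  [0] ... => #  t=0,i=2
  bits 01010011 = 83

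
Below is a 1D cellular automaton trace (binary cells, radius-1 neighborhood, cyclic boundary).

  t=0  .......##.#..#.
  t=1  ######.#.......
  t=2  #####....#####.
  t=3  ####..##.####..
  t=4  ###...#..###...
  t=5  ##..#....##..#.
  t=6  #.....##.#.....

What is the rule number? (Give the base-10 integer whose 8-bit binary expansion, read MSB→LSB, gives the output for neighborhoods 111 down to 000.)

  ### -> #   bit 7 = 1  t=1,i=1
  ##. -> .   bit 6 = 0  t=0,i=8
  #.# -> .   bit 5 = 0  t=0,i=9
  #.. -> .   bit 4 = 0  t=0,i=11
  .## -> #   bit 3 = 1  t=0,i=7
  .#. -> .   bit 2 = 0  t=0,i=10
  ..# -> .   bit 1 = 0  t=0,i=6
  ... -> #   bit 0 = 1  t=0,i=0
  bits 10001001 = 137

137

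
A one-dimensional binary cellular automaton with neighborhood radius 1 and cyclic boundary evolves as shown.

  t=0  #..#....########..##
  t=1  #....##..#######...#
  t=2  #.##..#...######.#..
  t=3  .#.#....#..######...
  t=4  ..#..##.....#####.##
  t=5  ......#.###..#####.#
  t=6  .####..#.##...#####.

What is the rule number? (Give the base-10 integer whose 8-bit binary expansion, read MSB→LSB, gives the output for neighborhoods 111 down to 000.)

225

  ### -> #   bit 7 = 1  t=0,i=9
  ##. -> #   bit 6 = 1  t=0,i=0
  #.# -> #   bit 5 = 1  t=2,i=1
  #.. -> .   bit 4 = 0  t=0,i=1
  .## -> .   bit 3 = 0  t=0,i=8
  .#. -> .   bit 2 = 0  t=0,i=3
  ..# -> .   bit 1 = 0  t=0,i=2
  ... -> #   bit 0 = 1  t=0,i=5
  bits 11100001 = 225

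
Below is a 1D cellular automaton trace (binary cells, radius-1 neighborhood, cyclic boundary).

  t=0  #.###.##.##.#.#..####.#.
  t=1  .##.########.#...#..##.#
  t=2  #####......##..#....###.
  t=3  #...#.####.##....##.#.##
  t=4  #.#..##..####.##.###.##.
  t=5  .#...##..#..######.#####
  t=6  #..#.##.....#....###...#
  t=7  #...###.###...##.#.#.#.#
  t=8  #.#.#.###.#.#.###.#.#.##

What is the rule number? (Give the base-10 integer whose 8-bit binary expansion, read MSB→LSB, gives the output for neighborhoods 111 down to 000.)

105

  [7] ### => .  t=0,i=3
  [6] ##. => #  t=0,i=4
  [5] #.# => #  t=0,i=1
  [4] #.. => .  t=0,i=15
  [3] .## => #  t=0,i=2
  [2] .#. => .  t=0,i=0
  [1] ..# => .  t=0,i=16
  [0] ... => #  t=1,i=15
  bits 01101001 = 105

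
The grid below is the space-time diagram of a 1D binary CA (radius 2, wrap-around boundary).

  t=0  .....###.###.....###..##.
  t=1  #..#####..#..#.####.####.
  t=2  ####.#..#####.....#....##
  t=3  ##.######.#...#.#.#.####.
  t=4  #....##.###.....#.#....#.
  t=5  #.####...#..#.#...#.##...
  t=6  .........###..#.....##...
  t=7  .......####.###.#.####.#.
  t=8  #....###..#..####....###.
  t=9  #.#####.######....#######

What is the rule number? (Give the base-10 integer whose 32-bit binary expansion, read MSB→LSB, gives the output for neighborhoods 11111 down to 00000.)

  #####|#  b31=1 t=1,i=5
  ####.|.  b30=0 t=1,i=6
  ###.#|#  b29=1 t=0,i=7
  ###..|.  b28=0 t=0,i=11
  ##.##|.  b27=0 t=0,i=8
  ##.#.|#  b26=1 t=1,i=24
  ##..#|#  b25=1 t=0,i=20
  ##...|.  b24=0 t=0,i=12
  #.###|.  b23=0 t=0,i=9
  #.##.|#  b22=1 t=3,i=0
  #.#.#|#  b21=1 t=3,i=16
  #.#..|#  b20=1 t=1,i=0
  #..##|#  b19=1 t=0,i=21
  #..#.|#  b18=1 t=1,i=9
  #...#|.  b17=0 t=3,i=12
  #....|#  b16=1 t=0,i=0
  .####|.  b15=0 t=1,i=4
  .###.|#  b14=1 t=0,i=6
  .##.#|.  b13=0 t=3,i=1
  .##..|#  b12=1 t=0,i=23
  .#.##|.  b11=0 t=1,i=14
  .#.#.|.  b10=0 t=3,i=15
  .#..#|#  b9=1 t=1,i=1
  .#...|.  b8=0 t=2,i=19
  ..###|#  b7=1 t=0,i=5
  ..##.|#  b6=1 t=0,i=22
  ..#.#|.  b5=0 t=1,i=13
  ..#..|#  b4=1 t=1,i=10
  ...##|#  b3=1 t=0,i=4
  ...#.|.  b2=0 t=2,i=17
  ....#|#  b1=1 t=0,i=3
  .....|.  b0=0 t=0,i=1
  bits 10100110011111010101001011011010 = 2793231066

2793231066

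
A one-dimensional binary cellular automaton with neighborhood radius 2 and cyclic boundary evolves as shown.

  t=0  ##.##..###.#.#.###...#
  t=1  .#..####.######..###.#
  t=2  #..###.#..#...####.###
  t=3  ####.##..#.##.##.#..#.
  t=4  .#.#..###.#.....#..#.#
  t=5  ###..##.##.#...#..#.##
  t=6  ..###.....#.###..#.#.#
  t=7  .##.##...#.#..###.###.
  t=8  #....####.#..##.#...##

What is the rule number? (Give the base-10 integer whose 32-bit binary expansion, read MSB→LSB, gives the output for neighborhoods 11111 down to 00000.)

  [31] ##### => .  t=1,i=11
  [30] ####. => .  t=1,i=6
  [29] ###.# => #  t=0,i=1
  [28] ###.. => #  t=0,i=17
  [27] ##.## => .  t=0,i=2
  [26] ##.#. => #  t=0,i=10
  [25] ##..# => #  t=0,i=5
  [24] ##... => #  t=0,i=18
  [23] #.### => .  t=0,i=15
  [22] #.##. => .  t=0,i=3
  [21] #.#.# => #  t=0,i=11
  [20] #.#.. => .  t=1,i=1
  [19] #..## => #  t=0,i=6
  [18] #..#. => #  t=2,i=9
  [17] #...# => #  t=0,i=19
  [16] #.... => .  t=4,i=12
  [15] .#### => #  t=1,i=5
  [14] .###. => .  t=0,i=0
  [13] .##.# => .  t=3,i=12
  [12] .##.. => #  t=0,i=4
  [11] .#.## => #  t=0,i=14
  [10] .#.#. => #  t=0,i=12
  [9] .#..# => .  t=1,i=2
  [8] .#... => #  t=2,i=11
  [7] ..### => #  t=0,i=7
  [6] ..##. => .  t=5,i=5
  [5] ..#.# => .  t=3,i=9
  [4] ..#.. => .  t=2,i=10
  [3] ...## => .  t=0,i=20
  [2] ...#. => #  t=4,i=15
  [1] ....# => .  t=4,i=14
  [0] ..... => .  t=4,i=13
  bits 00110111001011101001110110000100 = 925801860

925801860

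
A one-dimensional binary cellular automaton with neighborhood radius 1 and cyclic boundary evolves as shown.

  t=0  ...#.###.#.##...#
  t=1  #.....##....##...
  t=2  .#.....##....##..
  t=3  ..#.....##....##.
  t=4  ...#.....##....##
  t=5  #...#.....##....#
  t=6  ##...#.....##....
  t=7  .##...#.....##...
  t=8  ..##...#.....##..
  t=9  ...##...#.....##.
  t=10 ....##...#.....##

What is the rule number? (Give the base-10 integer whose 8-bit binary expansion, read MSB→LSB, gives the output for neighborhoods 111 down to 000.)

208

  nb ###: next=#  (t=0,i=6, bit7=1)
  nb ##.: next=#  (t=0,i=7, bit6=1)
  nb #.#: next=.  (t=0,i=4, bit5=0)
  nb #..: next=#  (t=0,i=0, bit4=1)
  nb .##: next=.  (t=0,i=5, bit3=0)
  nb .#.: next=.  (t=0,i=3, bit2=0)
  nb ..#: next=.  (t=0,i=2, bit1=0)
  nb ...: next=.  (t=0,i=1, bit0=0)
  bits 11010000 = 208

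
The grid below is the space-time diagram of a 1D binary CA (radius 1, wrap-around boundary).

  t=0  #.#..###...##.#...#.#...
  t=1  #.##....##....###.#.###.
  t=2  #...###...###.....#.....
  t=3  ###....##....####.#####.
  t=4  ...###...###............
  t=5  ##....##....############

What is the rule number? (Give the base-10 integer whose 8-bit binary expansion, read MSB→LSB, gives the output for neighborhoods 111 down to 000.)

21

  ### -> .   bit 7 = 0  t=0,i=6
  ##. -> .   bit 6 = 0  t=0,i=7
  #.# -> .   bit 5 = 0  t=0,i=1
  #.. -> #   bit 4 = 1  t=0,i=3
  .## -> .   bit 3 = 0  t=0,i=5
  .#. -> #   bit 2 = 1  t=0,i=0
  ..# -> .   bit 1 = 0  t=0,i=4
  ... -> #   bit 0 = 1  t=0,i=9
  bits 00010101 = 21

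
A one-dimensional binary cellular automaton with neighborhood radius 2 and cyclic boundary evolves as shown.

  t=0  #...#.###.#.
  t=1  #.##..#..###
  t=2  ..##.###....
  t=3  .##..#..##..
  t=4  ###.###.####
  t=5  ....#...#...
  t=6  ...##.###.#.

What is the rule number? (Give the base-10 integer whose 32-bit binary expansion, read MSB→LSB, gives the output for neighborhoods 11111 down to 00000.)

100079196

  ##### -> .   bit 31 = 0  t=4,i=0
  ####. -> .   bit 30 = 0  t=1,i=11
  ###.# -> .   bit 29 = 0  t=0,i=8
  ###.. -> .   bit 28 = 0  t=2,i=7
  ##.## -> .   bit 27 = 0  t=1,i=1
  ##.#. -> #   bit 26 = 1  t=0,i=9
  ##..# -> .   bit 25 = 0  t=1,i=4
  ##... -> #   bit 24 = 1  t=2,i=8
  #.### -> #   bit 23 = 1  t=0,i=6
  #.##. -> #   bit 22 = 1  t=1,i=2
  #.#.# -> #   bit 21 = 1  t=0,i=10
  #.#.. -> #   bit 20 = 1  t=0,i=0
  #..## -> .   bit 19 = 0  t=1,i=8
  #..#. -> #   bit 18 = 1  t=1,i=5
  #...# -> #   bit 17 = 1  t=0,i=2
  #.... -> #   bit 16 = 1  t=2,i=9
  .#### -> .   bit 15 = 0  t=1,i=10
  .###. -> .   bit 14 = 0  t=0,i=7
  .##.# -> .   bit 13 = 0  t=2,i=3
  .##.. -> #   bit 12 = 1  t=1,i=3
  .#.## -> .   bit 11 = 0  t=0,i=5
  .#.#. -> #   bit 10 = 1  t=0,i=11
  .#..# -> #   bit 9 = 1  t=1,i=7
  .#... -> .   bit 8 = 0  t=0,i=1
  ..### -> .   bit 7 = 0  t=1,i=9
  ..##. -> #   bit 6 = 1  t=2,i=2
  ..#.# -> .   bit 5 = 0  t=0,i=4
  ..#.. -> #   bit 4 = 1  t=1,i=6
  ...## -> #   bit 3 = 1  t=2,i=1
  ...#. -> #   bit 2 = 1  t=0,i=3
  ....# -> .   bit 1 = 0  t=2,i=0
  ..... -> .   bit 0 = 0  t=2,i=10
  bits 00000101111101110001011001011100 = 100079196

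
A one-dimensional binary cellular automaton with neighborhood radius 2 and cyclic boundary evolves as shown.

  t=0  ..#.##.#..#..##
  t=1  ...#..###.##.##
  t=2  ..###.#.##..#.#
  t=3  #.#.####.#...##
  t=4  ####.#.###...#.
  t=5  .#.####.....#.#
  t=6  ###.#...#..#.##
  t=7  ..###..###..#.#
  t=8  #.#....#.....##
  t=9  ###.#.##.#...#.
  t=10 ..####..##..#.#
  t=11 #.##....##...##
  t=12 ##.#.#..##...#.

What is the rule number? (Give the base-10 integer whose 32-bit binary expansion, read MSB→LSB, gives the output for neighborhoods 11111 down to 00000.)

741449428

  #####|.  b31=0 t=6,i=0
  ####.|.  b30=0 t=3,i=6
  ###.#|#  b29=1 t=1,i=8
  ###..|.  b28=0 t=4,i=9
  ##.##|#  b27=1 t=1,i=9
  ##.#.|#  b26=1 t=0,i=6
  ##..#|.  b25=0 t=0,i=0
  ##...|.  b24=0 t=1,i=0
  #.###|.  b23=0 t=3,i=4
  #.##.|.  b22=0 t=0,i=4
  #.#.#|#  b21=1 t=2,i=6
  #.#..|#  b20=1 t=0,i=7
  #..##|.  b19=0 t=0,i=12
  #..#.|.  b18=0 t=0,i=1
  #...#|.  b17=0 t=1,i=1
  #....|#  b16=1 t=5,i=8
  .####|#  b15=1 t=3,i=5
  .###.|.  b14=0 t=1,i=7
  .##.#|.  b13=0 t=0,i=5
  .##..|#  b12=1 t=0,i=14
  .#.##|#  b11=1 t=0,i=3
  .#.#.|#  b10=1 t=2,i=13
  .#..#|#  b9=1 t=0,i=8
  .#...|.  b8=0 t=3,i=10
  ..###|#  b7=1 t=1,i=6
  ..##.|#  b6=1 t=0,i=13
  ..#.#|.  b5=0 t=0,i=2
  ..#..|#  b4=1 t=0,i=10
  ...##|.  b3=0 t=3,i=12
  ...#.|#  b2=1 t=1,i=2
  ....#|.  b1=0 t=5,i=10
  .....|.  b0=0 t=5,i=9
  bits 00101100001100011001111011010100 = 741449428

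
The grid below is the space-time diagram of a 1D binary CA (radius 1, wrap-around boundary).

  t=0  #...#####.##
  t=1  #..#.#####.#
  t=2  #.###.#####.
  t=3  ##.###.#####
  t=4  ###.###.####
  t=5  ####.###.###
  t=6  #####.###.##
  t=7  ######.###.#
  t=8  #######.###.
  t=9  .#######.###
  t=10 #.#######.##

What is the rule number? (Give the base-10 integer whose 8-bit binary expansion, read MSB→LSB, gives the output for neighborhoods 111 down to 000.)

  ### -> #   bit 7 = 1  t=0,i=5
  ##. -> #   bit 6 = 1  t=0,i=0
  #.# -> #   bit 5 = 1  t=0,i=9
  #.. -> .   bit 4 = 0  t=0,i=1
  .## -> .   bit 3 = 0  t=0,i=4
  .#. -> #   bit 2 = 1  t=1,i=3
  ..# -> #   bit 1 = 1  t=0,i=3
  ... -> .   bit 0 = 0  t=0,i=2
  bits 11100110 = 230

230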